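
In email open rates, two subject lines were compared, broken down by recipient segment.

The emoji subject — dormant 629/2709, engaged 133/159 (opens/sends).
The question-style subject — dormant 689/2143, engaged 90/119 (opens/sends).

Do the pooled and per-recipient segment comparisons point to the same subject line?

Dormant: the emoji subject 629/2709 = 23.2%, the question-style subject 689/2143 = 32.2% → the question-style subject
Engaged: the emoji subject 133/159 = 83.6%, the question-style subject 90/119 = 75.6% → the emoji subject
Overall: the emoji subject 762/2868 = 26.6%, the question-style subject 779/2262 = 34.4% → the question-style subject
Neither sweeps: the emoji subject wins 1 of 2 groups, the question-style subject wins 1. The question-style subject wins overall but not every group — no Simpson reversal.

No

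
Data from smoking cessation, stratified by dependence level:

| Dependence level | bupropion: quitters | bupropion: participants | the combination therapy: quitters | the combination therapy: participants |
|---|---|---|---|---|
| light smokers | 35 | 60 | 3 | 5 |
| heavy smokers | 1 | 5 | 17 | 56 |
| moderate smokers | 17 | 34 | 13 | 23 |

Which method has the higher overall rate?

Light smokers: bupropion 35/60 = 58.3%, the combination therapy 3/5 = 60.0% → the combination therapy
Heavy smokers: bupropion 1/5 = 20.0%, the combination therapy 17/56 = 30.4% → the combination therapy
Moderate smokers: bupropion 17/34 = 50.0%, the combination therapy 13/23 = 56.5% → the combination therapy
Overall: bupropion 53/99 = 53.5%, the combination therapy 33/84 = 39.3% → bupropion
(The combination therapy wins every dependence group but bupropion wins overall — the combination therapy's participants skew toward the low-rate heavy smokers group.)

bupropion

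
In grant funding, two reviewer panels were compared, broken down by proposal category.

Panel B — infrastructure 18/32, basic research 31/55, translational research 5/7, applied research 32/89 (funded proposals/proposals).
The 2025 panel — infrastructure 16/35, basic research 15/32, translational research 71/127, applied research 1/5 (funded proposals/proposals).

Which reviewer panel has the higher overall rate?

Infrastructure: Panel B 18/32 = 56.2%, the 2025 panel 16/35 = 45.7% → Panel B
Basic research: Panel B 31/55 = 56.4%, the 2025 panel 15/32 = 46.9% → Panel B
Translational research: Panel B 5/7 = 71.4%, the 2025 panel 71/127 = 55.9% → Panel B
Applied research: Panel B 32/89 = 36.0%, the 2025 panel 1/5 = 20.0% → Panel B
Overall: Panel B 86/183 = 47.0%, the 2025 panel 103/199 = 51.8% → the 2025 panel
(Panel B wins every proposal group but the 2025 panel wins overall — Panel B's proposals skew toward the low-rate applied research group.)

the 2025 panel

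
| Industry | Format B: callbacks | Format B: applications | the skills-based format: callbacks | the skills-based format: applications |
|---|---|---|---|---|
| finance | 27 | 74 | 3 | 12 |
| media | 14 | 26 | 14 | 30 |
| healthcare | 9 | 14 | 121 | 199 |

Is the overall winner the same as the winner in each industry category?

Finance: Format B 27/74 = 36.5%, the skills-based format 3/12 = 25.0% → Format B
Media: Format B 14/26 = 53.8%, the skills-based format 14/30 = 46.7% → Format B
Healthcare: Format B 9/14 = 64.3%, the skills-based format 121/199 = 60.8% → Format B
Overall: Format B 50/114 = 43.9%, the skills-based format 138/241 = 57.3% → the skills-based format
Format B wins each industry group but the skills-based format wins overall — the comparison reverses. Format B's applications skew toward finance, which has a lower base rate.

No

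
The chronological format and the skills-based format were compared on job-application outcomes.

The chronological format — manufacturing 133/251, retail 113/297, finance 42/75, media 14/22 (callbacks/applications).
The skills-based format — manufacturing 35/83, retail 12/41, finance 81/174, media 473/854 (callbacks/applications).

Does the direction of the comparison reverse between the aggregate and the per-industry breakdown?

Yes

Manufacturing: the chronological format 133/251 = 53.0%, the skills-based format 35/83 = 42.2% → the chronological format
Retail: the chronological format 113/297 = 38.0%, the skills-based format 12/41 = 29.3% → the chronological format
Finance: the chronological format 42/75 = 56.0%, the skills-based format 81/174 = 46.6% → the chronological format
Media: the chronological format 14/22 = 63.6%, the skills-based format 473/854 = 55.4% → the chronological format
Overall: the chronological format 302/645 = 46.8%, the skills-based format 601/1152 = 52.2% → the skills-based format
The chronological format wins each industry group but the skills-based format wins overall — the comparison reverses. The chronological format's applications skew toward retail, which has a lower base rate.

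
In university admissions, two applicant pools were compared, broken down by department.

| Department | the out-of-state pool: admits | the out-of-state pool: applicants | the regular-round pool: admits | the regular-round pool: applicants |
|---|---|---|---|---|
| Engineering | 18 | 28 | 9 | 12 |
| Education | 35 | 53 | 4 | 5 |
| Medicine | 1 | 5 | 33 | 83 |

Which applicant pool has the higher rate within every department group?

Engineering: the out-of-state pool 18/28 = 64.3%, the regular-round pool 9/12 = 75.0% → the regular-round pool
Education: the out-of-state pool 35/53 = 66.0%, the regular-round pool 4/5 = 80.0% → the regular-round pool
Medicine: the out-of-state pool 1/5 = 20.0%, the regular-round pool 33/83 = 39.8% → the regular-round pool
The regular-round pool has the higher rate in all 3 groups.

the regular-round pool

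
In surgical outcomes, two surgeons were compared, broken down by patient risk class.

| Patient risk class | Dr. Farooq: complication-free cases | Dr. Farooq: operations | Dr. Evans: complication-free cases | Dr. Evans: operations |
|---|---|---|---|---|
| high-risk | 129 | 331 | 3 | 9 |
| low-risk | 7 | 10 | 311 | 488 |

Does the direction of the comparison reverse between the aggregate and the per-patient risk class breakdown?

High-risk: Dr. Farooq 129/331 = 39.0%, Dr. Evans 3/9 = 33.3% → Dr. Farooq
Low-risk: Dr. Farooq 7/10 = 70.0%, Dr. Evans 311/488 = 63.7% → Dr. Farooq
Overall: Dr. Farooq 136/341 = 39.9%, Dr. Evans 314/497 = 63.2% → Dr. Evans
Dr. Farooq wins each patient risk group but Dr. Evans wins overall — the comparison reverses. Dr. Farooq's operations skew toward high-risk, which has a lower base rate.

Yes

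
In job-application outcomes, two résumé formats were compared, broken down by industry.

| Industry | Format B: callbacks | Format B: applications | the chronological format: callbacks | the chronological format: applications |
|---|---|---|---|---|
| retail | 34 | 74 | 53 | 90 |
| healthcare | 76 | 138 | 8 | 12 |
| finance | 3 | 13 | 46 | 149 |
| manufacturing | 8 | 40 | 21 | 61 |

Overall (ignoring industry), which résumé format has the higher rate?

Format B

Retail: Format B 34/74 = 45.9%, the chronological format 53/90 = 58.9% → the chronological format
Healthcare: Format B 76/138 = 55.1%, the chronological format 8/12 = 66.7% → the chronological format
Finance: Format B 3/13 = 23.1%, the chronological format 46/149 = 30.9% → the chronological format
Manufacturing: Format B 8/40 = 20.0%, the chronological format 21/61 = 34.4% → the chronological format
Overall: Format B 121/265 = 45.7%, the chronological format 128/312 = 41.0% → Format B
(The chronological format wins every industry group but Format B wins overall — the chronological format's applications skew toward the low-rate finance group.)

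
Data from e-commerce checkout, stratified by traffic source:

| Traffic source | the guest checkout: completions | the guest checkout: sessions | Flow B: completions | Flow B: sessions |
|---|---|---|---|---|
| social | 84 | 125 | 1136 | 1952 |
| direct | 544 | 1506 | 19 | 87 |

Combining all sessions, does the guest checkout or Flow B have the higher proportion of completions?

Flow B

Social: the guest checkout 84/125 = 67.2%, Flow B 1136/1952 = 58.2% → the guest checkout
Direct: the guest checkout 544/1506 = 36.1%, Flow B 19/87 = 21.8% → the guest checkout
Overall: the guest checkout 628/1631 = 38.5%, Flow B 1155/2039 = 56.6% → Flow B
(The guest checkout wins every traffic group but Flow B wins overall — the guest checkout's sessions skew toward the low-rate direct group.)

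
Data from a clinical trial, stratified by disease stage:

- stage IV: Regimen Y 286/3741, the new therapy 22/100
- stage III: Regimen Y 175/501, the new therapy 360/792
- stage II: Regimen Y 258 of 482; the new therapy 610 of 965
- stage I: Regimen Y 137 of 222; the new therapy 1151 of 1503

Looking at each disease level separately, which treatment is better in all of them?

the new therapy

Stage IV: Regimen Y 286/3741 = 7.6%, the new therapy 22/100 = 22.0% → the new therapy
Stage III: Regimen Y 175/501 = 34.9%, the new therapy 360/792 = 45.5% → the new therapy
Stage II: Regimen Y 258/482 = 53.5%, the new therapy 610/965 = 63.2% → the new therapy
Stage I: Regimen Y 137/222 = 61.7%, the new therapy 1151/1503 = 76.6% → the new therapy
The new therapy has the higher rate in all 4 groups.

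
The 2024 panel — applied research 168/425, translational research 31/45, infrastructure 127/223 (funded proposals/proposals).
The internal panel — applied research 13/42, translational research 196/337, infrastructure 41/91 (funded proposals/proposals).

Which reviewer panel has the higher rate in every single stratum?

the 2024 panel

Applied research: the 2024 panel 168/425 = 39.5%, the internal panel 13/42 = 31.0% → the 2024 panel
Translational research: the 2024 panel 31/45 = 68.9%, the internal panel 196/337 = 58.2% → the 2024 panel
Infrastructure: the 2024 panel 127/223 = 57.0%, the internal panel 41/91 = 45.1% → the 2024 panel
The 2024 panel has the higher rate in all 3 groups.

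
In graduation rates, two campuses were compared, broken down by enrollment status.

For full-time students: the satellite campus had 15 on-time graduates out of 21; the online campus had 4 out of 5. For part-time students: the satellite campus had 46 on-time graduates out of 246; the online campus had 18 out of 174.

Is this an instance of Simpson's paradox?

No

Full-time: the satellite campus 15/21 = 71.4%, the online campus 4/5 = 80.0% → the online campus
Part-time: the satellite campus 46/246 = 18.7%, the online campus 18/174 = 10.3% → the satellite campus
Overall: the satellite campus 61/267 = 22.8%, the online campus 22/179 = 12.3% → the satellite campus
Neither sweeps: the satellite campus wins 1 of 2 groups, the online campus wins 1. The satellite campus wins overall but not every group — no Simpson reversal.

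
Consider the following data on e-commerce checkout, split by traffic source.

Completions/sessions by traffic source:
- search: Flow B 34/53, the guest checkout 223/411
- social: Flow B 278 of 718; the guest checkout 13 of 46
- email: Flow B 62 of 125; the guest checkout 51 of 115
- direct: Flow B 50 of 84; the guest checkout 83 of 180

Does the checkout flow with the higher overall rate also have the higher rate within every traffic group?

No

Search: Flow B 34/53 = 64.2%, the guest checkout 223/411 = 54.3% → Flow B
Social: Flow B 278/718 = 38.7%, the guest checkout 13/46 = 28.3% → Flow B
Email: Flow B 62/125 = 49.6%, the guest checkout 51/115 = 44.3% → Flow B
Direct: Flow B 50/84 = 59.5%, the guest checkout 83/180 = 46.1% → Flow B
Overall: Flow B 424/980 = 43.3%, the guest checkout 370/752 = 49.2% → the guest checkout
Flow B wins each traffic group but the guest checkout wins overall — the comparison reverses. Flow B's sessions skew toward social, which has a lower base rate.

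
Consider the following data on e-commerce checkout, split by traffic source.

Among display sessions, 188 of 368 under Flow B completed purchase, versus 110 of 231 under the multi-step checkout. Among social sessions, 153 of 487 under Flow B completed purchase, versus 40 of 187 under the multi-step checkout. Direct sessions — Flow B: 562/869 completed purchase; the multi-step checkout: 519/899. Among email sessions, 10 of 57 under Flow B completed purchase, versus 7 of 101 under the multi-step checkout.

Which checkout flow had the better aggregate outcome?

Flow B

Display: Flow B 188/368 = 51.1%, the multi-step checkout 110/231 = 47.6% → Flow B
Social: Flow B 153/487 = 31.4%, the multi-step checkout 40/187 = 21.4% → Flow B
Direct: Flow B 562/869 = 64.7%, the multi-step checkout 519/899 = 57.7% → Flow B
Email: Flow B 10/57 = 17.5%, the multi-step checkout 7/101 = 6.9% → Flow B
Overall: Flow B 913/1781 = 51.3%, the multi-step checkout 676/1418 = 47.7% → Flow B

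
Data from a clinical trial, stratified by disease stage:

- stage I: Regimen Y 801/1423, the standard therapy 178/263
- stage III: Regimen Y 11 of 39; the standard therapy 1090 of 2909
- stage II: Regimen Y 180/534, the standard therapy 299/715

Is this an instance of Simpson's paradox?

Yes

Stage I: Regimen Y 801/1423 = 56.3%, the standard therapy 178/263 = 67.7% → the standard therapy
Stage III: Regimen Y 11/39 = 28.2%, the standard therapy 1090/2909 = 37.5% → the standard therapy
Stage II: Regimen Y 180/534 = 33.7%, the standard therapy 299/715 = 41.8% → the standard therapy
Overall: Regimen Y 992/1996 = 49.7%, the standard therapy 1567/3887 = 40.3% → Regimen Y
The standard therapy wins each disease group but Regimen Y wins overall — the comparison reverses. The standard therapy's patients skew toward stage III, which has a lower base rate.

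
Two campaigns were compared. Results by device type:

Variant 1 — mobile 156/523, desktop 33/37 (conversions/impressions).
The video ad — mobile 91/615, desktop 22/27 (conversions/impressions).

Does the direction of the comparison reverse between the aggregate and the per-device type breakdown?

No

Mobile: Variant 1 156/523 = 29.8%, the video ad 91/615 = 14.8% → Variant 1
Desktop: Variant 1 33/37 = 89.2%, the video ad 22/27 = 81.5% → Variant 1
Overall: Variant 1 189/560 = 33.8%, the video ad 113/642 = 17.6% → Variant 1
Variant 1 wins overall and in every device group — no reversal.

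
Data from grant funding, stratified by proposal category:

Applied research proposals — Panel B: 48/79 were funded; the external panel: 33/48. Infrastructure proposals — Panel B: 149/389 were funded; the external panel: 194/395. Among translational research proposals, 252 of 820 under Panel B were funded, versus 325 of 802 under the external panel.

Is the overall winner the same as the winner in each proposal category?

Yes

Applied research: Panel B 48/79 = 60.8%, the external panel 33/48 = 68.8% → the external panel
Infrastructure: Panel B 149/389 = 38.3%, the external panel 194/395 = 49.1% → the external panel
Translational research: Panel B 252/820 = 30.7%, the external panel 325/802 = 40.5% → the external panel
Overall: Panel B 449/1288 = 34.9%, the external panel 552/1245 = 44.3% → the external panel
The external panel wins overall and in every proposal group — no reversal.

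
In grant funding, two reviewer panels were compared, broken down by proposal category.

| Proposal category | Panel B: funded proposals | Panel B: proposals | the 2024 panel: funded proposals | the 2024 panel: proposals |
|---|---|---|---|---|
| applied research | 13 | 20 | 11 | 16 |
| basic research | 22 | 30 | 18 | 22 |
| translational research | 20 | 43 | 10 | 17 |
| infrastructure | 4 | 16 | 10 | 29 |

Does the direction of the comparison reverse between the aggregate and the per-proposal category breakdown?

Applied research: Panel B 13/20 = 65.0%, the 2024 panel 11/16 = 68.8% → the 2024 panel
Basic research: Panel B 22/30 = 73.3%, the 2024 panel 18/22 = 81.8% → the 2024 panel
Translational research: Panel B 20/43 = 46.5%, the 2024 panel 10/17 = 58.8% → the 2024 panel
Infrastructure: Panel B 4/16 = 25.0%, the 2024 panel 10/29 = 34.5% → the 2024 panel
Overall: Panel B 59/109 = 54.1%, the 2024 panel 49/84 = 58.3% → the 2024 panel
The 2024 panel wins overall and in every proposal group — no reversal.

No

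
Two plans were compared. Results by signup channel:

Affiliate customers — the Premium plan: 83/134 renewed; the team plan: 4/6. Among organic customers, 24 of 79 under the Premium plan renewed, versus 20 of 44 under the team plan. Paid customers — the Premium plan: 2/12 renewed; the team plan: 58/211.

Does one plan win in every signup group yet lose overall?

Affiliate: the Premium plan 83/134 = 61.9%, the team plan 4/6 = 66.7% → the team plan
Organic: the Premium plan 24/79 = 30.4%, the team plan 20/44 = 45.5% → the team plan
Paid: the Premium plan 2/12 = 16.7%, the team plan 58/211 = 27.5% → the team plan
Overall: the Premium plan 109/225 = 48.4%, the team plan 82/261 = 31.4% → the Premium plan
The team plan wins each signup group but the Premium plan wins overall — the comparison reverses. The team plan's customers skew toward paid, which has a lower base rate.

Yes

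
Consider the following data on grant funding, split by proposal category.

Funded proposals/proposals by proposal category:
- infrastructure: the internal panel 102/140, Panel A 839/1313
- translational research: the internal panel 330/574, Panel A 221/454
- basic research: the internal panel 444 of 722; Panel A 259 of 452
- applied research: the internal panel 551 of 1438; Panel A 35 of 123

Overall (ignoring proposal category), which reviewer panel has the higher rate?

Infrastructure: the internal panel 102/140 = 72.9%, Panel A 839/1313 = 63.9% → the internal panel
Translational research: the internal panel 330/574 = 57.5%, Panel A 221/454 = 48.7% → the internal panel
Basic research: the internal panel 444/722 = 61.5%, Panel A 259/452 = 57.3% → the internal panel
Applied research: the internal panel 551/1438 = 38.3%, Panel A 35/123 = 28.5% → the internal panel
Overall: the internal panel 1427/2874 = 49.7%, Panel A 1354/2342 = 57.8% → Panel A
(The internal panel wins every proposal group but Panel A wins overall — the internal panel's proposals skew toward the low-rate applied research group.)

Panel A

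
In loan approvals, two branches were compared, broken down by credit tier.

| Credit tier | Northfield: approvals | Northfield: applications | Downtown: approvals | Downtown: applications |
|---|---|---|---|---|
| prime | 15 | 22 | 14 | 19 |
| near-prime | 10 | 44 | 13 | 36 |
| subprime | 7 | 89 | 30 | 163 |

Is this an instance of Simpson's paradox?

Prime: Northfield 15/22 = 68.2%, Downtown 14/19 = 73.7% → Downtown
Near-prime: Northfield 10/44 = 22.7%, Downtown 13/36 = 36.1% → Downtown
Subprime: Northfield 7/89 = 7.9%, Downtown 30/163 = 18.4% → Downtown
Overall: Northfield 32/155 = 20.6%, Downtown 57/218 = 26.1% → Downtown
Downtown wins overall and in every credit group — no reversal.

No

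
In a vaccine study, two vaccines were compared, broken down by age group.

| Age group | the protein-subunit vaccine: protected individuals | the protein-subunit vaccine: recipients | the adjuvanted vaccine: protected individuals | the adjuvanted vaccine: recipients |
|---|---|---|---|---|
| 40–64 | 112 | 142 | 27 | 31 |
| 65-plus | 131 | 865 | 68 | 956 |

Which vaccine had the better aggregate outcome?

40–64: the protein-subunit vaccine 112/142 = 78.9%, the adjuvanted vaccine 27/31 = 87.1% → the adjuvanted vaccine
65-plus: the protein-subunit vaccine 131/865 = 15.1%, the adjuvanted vaccine 68/956 = 7.1% → the protein-subunit vaccine
Overall: the protein-subunit vaccine 243/1007 = 24.1%, the adjuvanted vaccine 95/987 = 9.6% → the protein-subunit vaccine
(Neither sweeps every age group, but the protein-subunit vaccine has the higher pooled rate.)

the protein-subunit vaccine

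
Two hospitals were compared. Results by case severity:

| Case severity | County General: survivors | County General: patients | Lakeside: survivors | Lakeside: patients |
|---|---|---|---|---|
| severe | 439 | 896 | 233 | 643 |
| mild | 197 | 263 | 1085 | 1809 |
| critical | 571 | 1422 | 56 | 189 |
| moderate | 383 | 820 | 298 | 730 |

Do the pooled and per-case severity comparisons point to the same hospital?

Severe: County General 439/896 = 49.0%, Lakeside 233/643 = 36.2% → County General
Mild: County General 197/263 = 74.9%, Lakeside 1085/1809 = 60.0% → County General
Critical: County General 571/1422 = 40.2%, Lakeside 56/189 = 29.6% → County General
Moderate: County General 383/820 = 46.7%, Lakeside 298/730 = 40.8% → County General
Overall: County General 1590/3401 = 46.8%, Lakeside 1672/3371 = 49.6% → Lakeside
County General wins each case group but Lakeside wins overall — the comparison reverses. County General's patients skew toward critical, which has a lower base rate.

No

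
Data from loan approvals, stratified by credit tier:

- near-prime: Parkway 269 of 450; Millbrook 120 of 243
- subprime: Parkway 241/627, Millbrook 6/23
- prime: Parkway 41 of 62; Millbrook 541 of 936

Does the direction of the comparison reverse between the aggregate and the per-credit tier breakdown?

Near-prime: Parkway 269/450 = 59.8%, Millbrook 120/243 = 49.4% → Parkway
Subprime: Parkway 241/627 = 38.4%, Millbrook 6/23 = 26.1% → Parkway
Prime: Parkway 41/62 = 66.1%, Millbrook 541/936 = 57.8% → Parkway
Overall: Parkway 551/1139 = 48.4%, Millbrook 667/1202 = 55.5% → Millbrook
Parkway wins each credit group but Millbrook wins overall — the comparison reverses. Parkway's applications skew toward subprime, which has a lower base rate.

Yes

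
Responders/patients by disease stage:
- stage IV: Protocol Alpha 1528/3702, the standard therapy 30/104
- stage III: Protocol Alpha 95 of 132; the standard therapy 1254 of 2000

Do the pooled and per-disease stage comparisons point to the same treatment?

No

Stage IV: Protocol Alpha 1528/3702 = 41.3%, the standard therapy 30/104 = 28.8% → Protocol Alpha
Stage III: Protocol Alpha 95/132 = 72.0%, the standard therapy 1254/2000 = 62.7% → Protocol Alpha
Overall: Protocol Alpha 1623/3834 = 42.3%, the standard therapy 1284/2104 = 61.0% → the standard therapy
Protocol Alpha wins each disease group but the standard therapy wins overall — the comparison reverses. Protocol Alpha's patients skew toward stage IV, which has a lower base rate.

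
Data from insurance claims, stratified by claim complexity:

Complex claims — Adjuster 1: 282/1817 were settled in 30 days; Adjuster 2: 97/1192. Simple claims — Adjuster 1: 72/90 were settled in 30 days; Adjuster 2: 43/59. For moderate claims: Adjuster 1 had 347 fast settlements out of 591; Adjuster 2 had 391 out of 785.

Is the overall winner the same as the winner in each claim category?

Yes

Complex: Adjuster 1 282/1817 = 15.5%, Adjuster 2 97/1192 = 8.1% → Adjuster 1
Simple: Adjuster 1 72/90 = 80.0%, Adjuster 2 43/59 = 72.9% → Adjuster 1
Moderate: Adjuster 1 347/591 = 58.7%, Adjuster 2 391/785 = 49.8% → Adjuster 1
Overall: Adjuster 1 701/2498 = 28.1%, Adjuster 2 531/2036 = 26.1% → Adjuster 1
Adjuster 1 wins overall and in every claim group — no reversal.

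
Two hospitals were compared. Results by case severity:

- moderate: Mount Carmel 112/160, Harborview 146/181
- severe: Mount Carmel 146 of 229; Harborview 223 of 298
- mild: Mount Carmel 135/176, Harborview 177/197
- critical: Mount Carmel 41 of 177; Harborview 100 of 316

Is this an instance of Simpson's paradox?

No

Moderate: Mount Carmel 112/160 = 70.0%, Harborview 146/181 = 80.7% → Harborview
Severe: Mount Carmel 146/229 = 63.8%, Harborview 223/298 = 74.8% → Harborview
Mild: Mount Carmel 135/176 = 76.7%, Harborview 177/197 = 89.8% → Harborview
Critical: Mount Carmel 41/177 = 23.2%, Harborview 100/316 = 31.6% → Harborview
Overall: Mount Carmel 434/742 = 58.5%, Harborview 646/992 = 65.1% → Harborview
Harborview wins overall and in every case group — no reversal.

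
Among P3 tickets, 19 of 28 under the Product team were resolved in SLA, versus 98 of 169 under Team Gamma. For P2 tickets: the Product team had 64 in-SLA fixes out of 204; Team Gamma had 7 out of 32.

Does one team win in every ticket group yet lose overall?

Yes

P3: the Product team 19/28 = 67.9%, Team Gamma 98/169 = 58.0% → the Product team
P2: the Product team 64/204 = 31.4%, Team Gamma 7/32 = 21.9% → the Product team
Overall: the Product team 83/232 = 35.8%, Team Gamma 105/201 = 52.2% → Team Gamma
The Product team wins each ticket group but Team Gamma wins overall — the comparison reverses. The Product team's tickets skew toward P2, which has a lower base rate.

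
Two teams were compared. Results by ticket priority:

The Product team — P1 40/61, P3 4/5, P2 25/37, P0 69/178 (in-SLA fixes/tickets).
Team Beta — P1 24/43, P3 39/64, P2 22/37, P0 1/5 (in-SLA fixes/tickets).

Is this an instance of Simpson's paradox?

Yes

P1: the Product team 40/61 = 65.6%, Team Beta 24/43 = 55.8% → the Product team
P3: the Product team 4/5 = 80.0%, Team Beta 39/64 = 60.9% → the Product team
P2: the Product team 25/37 = 67.6%, Team Beta 22/37 = 59.5% → the Product team
P0: the Product team 69/178 = 38.8%, Team Beta 1/5 = 20.0% → the Product team
Overall: the Product team 138/281 = 49.1%, Team Beta 86/149 = 57.7% → Team Beta
The Product team wins each ticket group but Team Beta wins overall — the comparison reverses. The Product team's tickets skew toward P0, which has a lower base rate.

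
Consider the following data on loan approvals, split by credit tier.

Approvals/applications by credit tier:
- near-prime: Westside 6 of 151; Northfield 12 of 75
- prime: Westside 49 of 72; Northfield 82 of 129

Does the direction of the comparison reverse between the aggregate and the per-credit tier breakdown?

No

Near-prime: Westside 6/151 = 4.0%, Northfield 12/75 = 16.0% → Northfield
Prime: Westside 49/72 = 68.1%, Northfield 82/129 = 63.6% → Westside
Overall: Westside 55/223 = 24.7%, Northfield 94/204 = 46.1% → Northfield
Neither sweeps: Westside wins 1 of 2 groups, Northfield wins 1. Northfield wins overall but not every group — no Simpson reversal.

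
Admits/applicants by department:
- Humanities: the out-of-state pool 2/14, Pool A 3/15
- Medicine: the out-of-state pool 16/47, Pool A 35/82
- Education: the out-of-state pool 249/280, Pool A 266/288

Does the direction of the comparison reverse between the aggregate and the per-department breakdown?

No

Humanities: the out-of-state pool 2/14 = 14.3%, Pool A 3/15 = 20.0% → Pool A
Medicine: the out-of-state pool 16/47 = 34.0%, Pool A 35/82 = 42.7% → Pool A
Education: the out-of-state pool 249/280 = 88.9%, Pool A 266/288 = 92.4% → Pool A
Overall: the out-of-state pool 267/341 = 78.3%, Pool A 304/385 = 79.0% → Pool A
Pool A wins overall and in every department group — no reversal.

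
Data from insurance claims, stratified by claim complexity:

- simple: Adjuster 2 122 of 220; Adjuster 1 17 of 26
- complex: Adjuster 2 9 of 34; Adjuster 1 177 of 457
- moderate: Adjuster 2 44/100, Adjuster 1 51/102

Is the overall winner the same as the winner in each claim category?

No

Simple: Adjuster 2 122/220 = 55.5%, Adjuster 1 17/26 = 65.4% → Adjuster 1
Complex: Adjuster 2 9/34 = 26.5%, Adjuster 1 177/457 = 38.7% → Adjuster 1
Moderate: Adjuster 2 44/100 = 44.0%, Adjuster 1 51/102 = 50.0% → Adjuster 1
Overall: Adjuster 2 175/354 = 49.4%, Adjuster 1 245/585 = 41.9% → Adjuster 2
Adjuster 1 wins each claim group but Adjuster 2 wins overall — the comparison reverses. Adjuster 1's claims skew toward complex, which has a lower base rate.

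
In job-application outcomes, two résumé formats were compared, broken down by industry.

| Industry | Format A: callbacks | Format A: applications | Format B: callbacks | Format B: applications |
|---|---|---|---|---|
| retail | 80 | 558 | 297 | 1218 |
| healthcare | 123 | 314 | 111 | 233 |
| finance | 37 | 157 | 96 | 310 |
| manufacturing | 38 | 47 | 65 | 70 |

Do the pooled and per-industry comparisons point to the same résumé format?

Yes

Retail: Format A 80/558 = 14.3%, Format B 297/1218 = 24.4% → Format B
Healthcare: Format A 123/314 = 39.2%, Format B 111/233 = 47.6% → Format B
Finance: Format A 37/157 = 23.6%, Format B 96/310 = 31.0% → Format B
Manufacturing: Format A 38/47 = 80.9%, Format B 65/70 = 92.9% → Format B
Overall: Format A 278/1076 = 25.8%, Format B 569/1831 = 31.1% → Format B
Format B wins overall and in every industry group — no reversal.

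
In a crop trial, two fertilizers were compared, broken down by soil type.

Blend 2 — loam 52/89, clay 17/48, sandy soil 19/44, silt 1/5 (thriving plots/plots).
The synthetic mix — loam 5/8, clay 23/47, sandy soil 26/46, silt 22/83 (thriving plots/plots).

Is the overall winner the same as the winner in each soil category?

No

Loam: Blend 2 52/89 = 58.4%, the synthetic mix 5/8 = 62.5% → the synthetic mix
Clay: Blend 2 17/48 = 35.4%, the synthetic mix 23/47 = 48.9% → the synthetic mix
Sandy soil: Blend 2 19/44 = 43.2%, the synthetic mix 26/46 = 56.5% → the synthetic mix
Silt: Blend 2 1/5 = 20.0%, the synthetic mix 22/83 = 26.5% → the synthetic mix
Overall: Blend 2 89/186 = 47.8%, the synthetic mix 76/184 = 41.3% → Blend 2
The synthetic mix wins each soil group but Blend 2 wins overall — the comparison reverses. The synthetic mix's plots skew toward silt, which has a lower base rate.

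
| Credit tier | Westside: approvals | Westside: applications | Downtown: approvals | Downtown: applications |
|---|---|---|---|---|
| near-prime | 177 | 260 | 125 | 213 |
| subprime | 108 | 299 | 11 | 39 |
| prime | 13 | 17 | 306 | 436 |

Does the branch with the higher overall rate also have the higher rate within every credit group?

Near-prime: Westside 177/260 = 68.1%, Downtown 125/213 = 58.7% → Westside
Subprime: Westside 108/299 = 36.1%, Downtown 11/39 = 28.2% → Westside
Prime: Westside 13/17 = 76.5%, Downtown 306/436 = 70.2% → Westside
Overall: Westside 298/576 = 51.7%, Downtown 442/688 = 64.2% → Downtown
Westside wins each credit group but Downtown wins overall — the comparison reverses. Westside's applications skew toward subprime, which has a lower base rate.

No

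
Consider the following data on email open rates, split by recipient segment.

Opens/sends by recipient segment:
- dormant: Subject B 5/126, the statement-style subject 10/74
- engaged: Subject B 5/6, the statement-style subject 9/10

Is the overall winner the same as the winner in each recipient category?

Yes

Dormant: Subject B 5/126 = 4.0%, the statement-style subject 10/74 = 13.5% → the statement-style subject
Engaged: Subject B 5/6 = 83.3%, the statement-style subject 9/10 = 90.0% → the statement-style subject
Overall: Subject B 10/132 = 7.6%, the statement-style subject 19/84 = 22.6% → the statement-style subject
The statement-style subject wins overall and in every recipient group — no reversal.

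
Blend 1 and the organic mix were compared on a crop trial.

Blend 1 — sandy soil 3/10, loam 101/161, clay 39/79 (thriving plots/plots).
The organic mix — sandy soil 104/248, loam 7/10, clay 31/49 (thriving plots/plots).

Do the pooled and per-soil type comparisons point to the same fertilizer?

No

Sandy soil: Blend 1 3/10 = 30.0%, the organic mix 104/248 = 41.9% → the organic mix
Loam: Blend 1 101/161 = 62.7%, the organic mix 7/10 = 70.0% → the organic mix
Clay: Blend 1 39/79 = 49.4%, the organic mix 31/49 = 63.3% → the organic mix
Overall: Blend 1 143/250 = 57.2%, the organic mix 142/307 = 46.3% → Blend 1
The organic mix wins each soil group but Blend 1 wins overall — the comparison reverses. The organic mix's plots skew toward sandy soil, which has a lower base rate.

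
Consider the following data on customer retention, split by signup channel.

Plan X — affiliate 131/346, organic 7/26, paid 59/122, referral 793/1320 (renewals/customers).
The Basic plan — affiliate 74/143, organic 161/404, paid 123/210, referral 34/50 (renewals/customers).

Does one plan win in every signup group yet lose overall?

Affiliate: Plan X 131/346 = 37.9%, the Basic plan 74/143 = 51.7% → the Basic plan
Organic: Plan X 7/26 = 26.9%, the Basic plan 161/404 = 39.9% → the Basic plan
Paid: Plan X 59/122 = 48.4%, the Basic plan 123/210 = 58.6% → the Basic plan
Referral: Plan X 793/1320 = 60.1%, the Basic plan 34/50 = 68.0% → the Basic plan
Overall: Plan X 990/1814 = 54.6%, the Basic plan 392/807 = 48.6% → Plan X
The Basic plan wins each signup group but Plan X wins overall — the comparison reverses. The Basic plan's customers skew toward organic, which has a lower base rate.

Yes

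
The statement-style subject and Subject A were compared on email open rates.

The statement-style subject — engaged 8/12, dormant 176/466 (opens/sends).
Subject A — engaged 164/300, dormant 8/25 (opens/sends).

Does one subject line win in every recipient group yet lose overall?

Engaged: the statement-style subject 8/12 = 66.7%, Subject A 164/300 = 54.7% → the statement-style subject
Dormant: the statement-style subject 176/466 = 37.8%, Subject A 8/25 = 32.0% → the statement-style subject
Overall: the statement-style subject 184/478 = 38.5%, Subject A 172/325 = 52.9% → Subject A
The statement-style subject wins each recipient group but Subject A wins overall — the comparison reverses. The statement-style subject's sends skew toward dormant, which has a lower base rate.

Yes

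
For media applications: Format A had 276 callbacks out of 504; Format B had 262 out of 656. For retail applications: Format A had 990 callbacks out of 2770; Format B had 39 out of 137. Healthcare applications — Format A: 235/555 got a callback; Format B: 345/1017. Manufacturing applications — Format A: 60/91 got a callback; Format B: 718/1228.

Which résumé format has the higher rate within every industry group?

Format A

Media: Format A 276/504 = 54.8%, Format B 262/656 = 39.9% → Format A
Retail: Format A 990/2770 = 35.7%, Format B 39/137 = 28.5% → Format A
Healthcare: Format A 235/555 = 42.3%, Format B 345/1017 = 33.9% → Format A
Manufacturing: Format A 60/91 = 65.9%, Format B 718/1228 = 58.5% → Format A
Format A has the higher rate in all 4 groups.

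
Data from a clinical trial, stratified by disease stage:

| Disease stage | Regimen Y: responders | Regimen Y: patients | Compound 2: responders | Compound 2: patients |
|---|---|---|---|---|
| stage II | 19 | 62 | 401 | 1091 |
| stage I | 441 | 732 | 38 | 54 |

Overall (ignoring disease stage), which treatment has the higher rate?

Stage II: Regimen Y 19/62 = 30.6%, Compound 2 401/1091 = 36.8% → Compound 2
Stage I: Regimen Y 441/732 = 60.2%, Compound 2 38/54 = 70.4% → Compound 2
Overall: Regimen Y 460/794 = 57.9%, Compound 2 439/1145 = 38.3% → Regimen Y
(Compound 2 wins every disease group but Regimen Y wins overall — Compound 2's patients skew toward the low-rate stage II group.)

Regimen Y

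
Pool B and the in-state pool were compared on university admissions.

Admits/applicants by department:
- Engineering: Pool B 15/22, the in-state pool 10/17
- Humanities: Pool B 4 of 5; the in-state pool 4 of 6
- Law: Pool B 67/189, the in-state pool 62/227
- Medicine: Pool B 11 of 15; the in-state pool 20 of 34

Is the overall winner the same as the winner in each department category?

Engineering: Pool B 15/22 = 68.2%, the in-state pool 10/17 = 58.8% → Pool B
Humanities: Pool B 4/5 = 80.0%, the in-state pool 4/6 = 66.7% → Pool B
Law: Pool B 67/189 = 35.4%, the in-state pool 62/227 = 27.3% → Pool B
Medicine: Pool B 11/15 = 73.3%, the in-state pool 20/34 = 58.8% → Pool B
Overall: Pool B 97/231 = 42.0%, the in-state pool 96/284 = 33.8% → Pool B
Pool B wins overall and in every department group — no reversal.

Yes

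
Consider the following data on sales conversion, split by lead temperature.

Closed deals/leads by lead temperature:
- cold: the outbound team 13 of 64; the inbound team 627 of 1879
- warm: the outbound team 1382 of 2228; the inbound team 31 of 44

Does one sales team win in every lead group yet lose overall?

Yes

Cold: the outbound team 13/64 = 20.3%, the inbound team 627/1879 = 33.4% → the inbound team
Warm: the outbound team 1382/2228 = 62.0%, the inbound team 31/44 = 70.5% → the inbound team
Overall: the outbound team 1395/2292 = 60.9%, the inbound team 658/1923 = 34.2% → the outbound team
The inbound team wins each lead group but the outbound team wins overall — the comparison reverses. The inbound team's leads skew toward cold, which has a lower base rate.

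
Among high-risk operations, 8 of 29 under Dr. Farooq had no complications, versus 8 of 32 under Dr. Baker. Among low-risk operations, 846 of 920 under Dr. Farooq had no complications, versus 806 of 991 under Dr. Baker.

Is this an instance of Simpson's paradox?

High-risk: Dr. Farooq 8/29 = 27.6%, Dr. Baker 8/32 = 25.0% → Dr. Farooq
Low-risk: Dr. Farooq 846/920 = 92.0%, Dr. Baker 806/991 = 81.3% → Dr. Farooq
Overall: Dr. Farooq 854/949 = 90.0%, Dr. Baker 814/1023 = 79.6% → Dr. Farooq
Dr. Farooq wins overall and in every patient risk group — no reversal.

No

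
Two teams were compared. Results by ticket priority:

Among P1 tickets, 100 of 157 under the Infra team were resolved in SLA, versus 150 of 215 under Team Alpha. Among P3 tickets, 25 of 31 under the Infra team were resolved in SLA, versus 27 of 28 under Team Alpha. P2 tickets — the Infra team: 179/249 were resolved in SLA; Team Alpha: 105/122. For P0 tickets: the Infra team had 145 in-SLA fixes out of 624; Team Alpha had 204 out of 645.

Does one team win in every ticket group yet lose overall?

P1: the Infra team 100/157 = 63.7%, Team Alpha 150/215 = 69.8% → Team Alpha
P3: the Infra team 25/31 = 80.6%, Team Alpha 27/28 = 96.4% → Team Alpha
P2: the Infra team 179/249 = 71.9%, Team Alpha 105/122 = 86.1% → Team Alpha
P0: the Infra team 145/624 = 23.2%, Team Alpha 204/645 = 31.6% → Team Alpha
Overall: the Infra team 449/1061 = 42.3%, Team Alpha 486/1010 = 48.1% → Team Alpha
Team Alpha wins overall and in every ticket group — no reversal.

No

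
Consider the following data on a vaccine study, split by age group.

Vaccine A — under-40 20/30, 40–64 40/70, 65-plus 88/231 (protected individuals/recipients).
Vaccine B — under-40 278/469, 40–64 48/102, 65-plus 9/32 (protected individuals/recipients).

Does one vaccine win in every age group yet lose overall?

Yes

Under-40: Vaccine A 20/30 = 66.7%, Vaccine B 278/469 = 59.3% → Vaccine A
40–64: Vaccine A 40/70 = 57.1%, Vaccine B 48/102 = 47.1% → Vaccine A
65-plus: Vaccine A 88/231 = 38.1%, Vaccine B 9/32 = 28.1% → Vaccine A
Overall: Vaccine A 148/331 = 44.7%, Vaccine B 335/603 = 55.6% → Vaccine B
Vaccine A wins each age group but Vaccine B wins overall — the comparison reverses. Vaccine A's recipients skew toward 65-plus, which has a lower base rate.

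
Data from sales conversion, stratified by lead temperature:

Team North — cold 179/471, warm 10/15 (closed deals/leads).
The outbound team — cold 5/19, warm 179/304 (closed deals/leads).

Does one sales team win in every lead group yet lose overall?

Yes

Cold: Team North 179/471 = 38.0%, the outbound team 5/19 = 26.3% → Team North
Warm: Team North 10/15 = 66.7%, the outbound team 179/304 = 58.9% → Team North
Overall: Team North 189/486 = 38.9%, the outbound team 184/323 = 57.0% → the outbound team
Team North wins each lead group but the outbound team wins overall — the comparison reverses. Team North's leads skew toward cold, which has a lower base rate.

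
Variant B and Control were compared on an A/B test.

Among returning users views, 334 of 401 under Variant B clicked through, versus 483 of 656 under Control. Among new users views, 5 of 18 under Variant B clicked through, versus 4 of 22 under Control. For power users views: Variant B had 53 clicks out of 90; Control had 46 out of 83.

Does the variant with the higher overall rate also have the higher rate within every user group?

Returning users: Variant B 334/401 = 83.3%, Control 483/656 = 73.6% → Variant B
New users: Variant B 5/18 = 27.8%, Control 4/22 = 18.2% → Variant B
Power users: Variant B 53/90 = 58.9%, Control 46/83 = 55.4% → Variant B
Overall: Variant B 392/509 = 77.0%, Control 533/761 = 70.0% → Variant B
Variant B wins overall and in every user group — no reversal.

Yes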